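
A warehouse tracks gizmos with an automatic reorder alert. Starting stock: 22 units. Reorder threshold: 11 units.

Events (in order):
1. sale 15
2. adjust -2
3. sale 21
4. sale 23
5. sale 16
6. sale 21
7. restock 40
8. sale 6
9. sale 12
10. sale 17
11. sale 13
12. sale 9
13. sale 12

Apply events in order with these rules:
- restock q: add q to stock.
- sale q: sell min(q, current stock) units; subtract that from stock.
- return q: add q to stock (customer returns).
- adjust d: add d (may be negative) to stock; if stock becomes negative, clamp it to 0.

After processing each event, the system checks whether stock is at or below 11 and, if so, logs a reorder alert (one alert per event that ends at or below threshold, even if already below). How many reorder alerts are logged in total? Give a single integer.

Processing events:
Start: stock = 22
  Event 1 (sale 15): sell min(15,22)=15. stock: 22 - 15 = 7. total_sold = 15
  Event 2 (adjust -2): 7 + -2 = 5
  Event 3 (sale 21): sell min(21,5)=5. stock: 5 - 5 = 0. total_sold = 20
  Event 4 (sale 23): sell min(23,0)=0. stock: 0 - 0 = 0. total_sold = 20
  Event 5 (sale 16): sell min(16,0)=0. stock: 0 - 0 = 0. total_sold = 20
  Event 6 (sale 21): sell min(21,0)=0. stock: 0 - 0 = 0. total_sold = 20
  Event 7 (restock 40): 0 + 40 = 40
  Event 8 (sale 6): sell min(6,40)=6. stock: 40 - 6 = 34. total_sold = 26
  Event 9 (sale 12): sell min(12,34)=12. stock: 34 - 12 = 22. total_sold = 38
  Event 10 (sale 17): sell min(17,22)=17. stock: 22 - 17 = 5. total_sold = 55
  Event 11 (sale 13): sell min(13,5)=5. stock: 5 - 5 = 0. total_sold = 60
  Event 12 (sale 9): sell min(9,0)=0. stock: 0 - 0 = 0. total_sold = 60
  Event 13 (sale 12): sell min(12,0)=0. stock: 0 - 0 = 0. total_sold = 60
Final: stock = 0, total_sold = 60

Checking against threshold 11:
  After event 1: stock=7 <= 11 -> ALERT
  After event 2: stock=5 <= 11 -> ALERT
  After event 3: stock=0 <= 11 -> ALERT
  After event 4: stock=0 <= 11 -> ALERT
  After event 5: stock=0 <= 11 -> ALERT
  After event 6: stock=0 <= 11 -> ALERT
  After event 7: stock=40 > 11
  After event 8: stock=34 > 11
  After event 9: stock=22 > 11
  After event 10: stock=5 <= 11 -> ALERT
  After event 11: stock=0 <= 11 -> ALERT
  After event 12: stock=0 <= 11 -> ALERT
  After event 13: stock=0 <= 11 -> ALERT
Alert events: [1, 2, 3, 4, 5, 6, 10, 11, 12, 13]. Count = 10

Answer: 10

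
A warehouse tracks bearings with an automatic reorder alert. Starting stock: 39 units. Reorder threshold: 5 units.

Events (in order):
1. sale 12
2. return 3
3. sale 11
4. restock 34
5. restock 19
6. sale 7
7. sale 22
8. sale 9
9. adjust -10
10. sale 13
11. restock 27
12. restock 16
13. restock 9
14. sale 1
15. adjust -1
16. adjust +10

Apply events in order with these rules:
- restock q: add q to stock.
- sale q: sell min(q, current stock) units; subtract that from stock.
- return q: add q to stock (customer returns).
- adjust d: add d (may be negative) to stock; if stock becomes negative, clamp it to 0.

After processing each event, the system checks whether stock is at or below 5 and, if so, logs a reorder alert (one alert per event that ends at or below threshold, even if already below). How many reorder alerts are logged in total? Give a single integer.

Processing events:
Start: stock = 39
  Event 1 (sale 12): sell min(12,39)=12. stock: 39 - 12 = 27. total_sold = 12
  Event 2 (return 3): 27 + 3 = 30
  Event 3 (sale 11): sell min(11,30)=11. stock: 30 - 11 = 19. total_sold = 23
  Event 4 (restock 34): 19 + 34 = 53
  Event 5 (restock 19): 53 + 19 = 72
  Event 6 (sale 7): sell min(7,72)=7. stock: 72 - 7 = 65. total_sold = 30
  Event 7 (sale 22): sell min(22,65)=22. stock: 65 - 22 = 43. total_sold = 52
  Event 8 (sale 9): sell min(9,43)=9. stock: 43 - 9 = 34. total_sold = 61
  Event 9 (adjust -10): 34 + -10 = 24
  Event 10 (sale 13): sell min(13,24)=13. stock: 24 - 13 = 11. total_sold = 74
  Event 11 (restock 27): 11 + 27 = 38
  Event 12 (restock 16): 38 + 16 = 54
  Event 13 (restock 9): 54 + 9 = 63
  Event 14 (sale 1): sell min(1,63)=1. stock: 63 - 1 = 62. total_sold = 75
  Event 15 (adjust -1): 62 + -1 = 61
  Event 16 (adjust +10): 61 + 10 = 71
Final: stock = 71, total_sold = 75

Checking against threshold 5:
  After event 1: stock=27 > 5
  After event 2: stock=30 > 5
  After event 3: stock=19 > 5
  After event 4: stock=53 > 5
  After event 5: stock=72 > 5
  After event 6: stock=65 > 5
  After event 7: stock=43 > 5
  After event 8: stock=34 > 5
  After event 9: stock=24 > 5
  After event 10: stock=11 > 5
  After event 11: stock=38 > 5
  After event 12: stock=54 > 5
  After event 13: stock=63 > 5
  After event 14: stock=62 > 5
  After event 15: stock=61 > 5
  After event 16: stock=71 > 5
Alert events: []. Count = 0

Answer: 0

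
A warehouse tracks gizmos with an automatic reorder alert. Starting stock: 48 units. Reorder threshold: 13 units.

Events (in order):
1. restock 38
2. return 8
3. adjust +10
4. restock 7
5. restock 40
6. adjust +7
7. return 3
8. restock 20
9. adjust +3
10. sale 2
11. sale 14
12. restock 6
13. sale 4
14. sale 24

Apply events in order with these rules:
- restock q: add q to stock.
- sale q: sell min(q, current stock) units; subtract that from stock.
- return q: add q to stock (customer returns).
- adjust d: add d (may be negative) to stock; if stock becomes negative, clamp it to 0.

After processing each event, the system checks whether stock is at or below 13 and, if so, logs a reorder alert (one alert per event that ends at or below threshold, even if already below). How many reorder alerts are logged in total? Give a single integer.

Answer: 0

Derivation:
Processing events:
Start: stock = 48
  Event 1 (restock 38): 48 + 38 = 86
  Event 2 (return 8): 86 + 8 = 94
  Event 3 (adjust +10): 94 + 10 = 104
  Event 4 (restock 7): 104 + 7 = 111
  Event 5 (restock 40): 111 + 40 = 151
  Event 6 (adjust +7): 151 + 7 = 158
  Event 7 (return 3): 158 + 3 = 161
  Event 8 (restock 20): 161 + 20 = 181
  Event 9 (adjust +3): 181 + 3 = 184
  Event 10 (sale 2): sell min(2,184)=2. stock: 184 - 2 = 182. total_sold = 2
  Event 11 (sale 14): sell min(14,182)=14. stock: 182 - 14 = 168. total_sold = 16
  Event 12 (restock 6): 168 + 6 = 174
  Event 13 (sale 4): sell min(4,174)=4. stock: 174 - 4 = 170. total_sold = 20
  Event 14 (sale 24): sell min(24,170)=24. stock: 170 - 24 = 146. total_sold = 44
Final: stock = 146, total_sold = 44

Checking against threshold 13:
  After event 1: stock=86 > 13
  After event 2: stock=94 > 13
  After event 3: stock=104 > 13
  After event 4: stock=111 > 13
  After event 5: stock=151 > 13
  After event 6: stock=158 > 13
  After event 7: stock=161 > 13
  After event 8: stock=181 > 13
  After event 9: stock=184 > 13
  After event 10: stock=182 > 13
  After event 11: stock=168 > 13
  After event 12: stock=174 > 13
  After event 13: stock=170 > 13
  After event 14: stock=146 > 13
Alert events: []. Count = 0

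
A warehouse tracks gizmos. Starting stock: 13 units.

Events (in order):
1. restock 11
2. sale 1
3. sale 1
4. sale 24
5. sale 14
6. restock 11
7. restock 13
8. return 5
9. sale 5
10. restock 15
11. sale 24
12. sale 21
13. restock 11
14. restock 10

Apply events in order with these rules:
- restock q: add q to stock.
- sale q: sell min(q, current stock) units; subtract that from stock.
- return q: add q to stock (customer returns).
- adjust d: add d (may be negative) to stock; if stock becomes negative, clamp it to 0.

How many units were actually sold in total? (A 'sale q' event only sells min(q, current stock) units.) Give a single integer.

Processing events:
Start: stock = 13
  Event 1 (restock 11): 13 + 11 = 24
  Event 2 (sale 1): sell min(1,24)=1. stock: 24 - 1 = 23. total_sold = 1
  Event 3 (sale 1): sell min(1,23)=1. stock: 23 - 1 = 22. total_sold = 2
  Event 4 (sale 24): sell min(24,22)=22. stock: 22 - 22 = 0. total_sold = 24
  Event 5 (sale 14): sell min(14,0)=0. stock: 0 - 0 = 0. total_sold = 24
  Event 6 (restock 11): 0 + 11 = 11
  Event 7 (restock 13): 11 + 13 = 24
  Event 8 (return 5): 24 + 5 = 29
  Event 9 (sale 5): sell min(5,29)=5. stock: 29 - 5 = 24. total_sold = 29
  Event 10 (restock 15): 24 + 15 = 39
  Event 11 (sale 24): sell min(24,39)=24. stock: 39 - 24 = 15. total_sold = 53
  Event 12 (sale 21): sell min(21,15)=15. stock: 15 - 15 = 0. total_sold = 68
  Event 13 (restock 11): 0 + 11 = 11
  Event 14 (restock 10): 11 + 10 = 21
Final: stock = 21, total_sold = 68

Answer: 68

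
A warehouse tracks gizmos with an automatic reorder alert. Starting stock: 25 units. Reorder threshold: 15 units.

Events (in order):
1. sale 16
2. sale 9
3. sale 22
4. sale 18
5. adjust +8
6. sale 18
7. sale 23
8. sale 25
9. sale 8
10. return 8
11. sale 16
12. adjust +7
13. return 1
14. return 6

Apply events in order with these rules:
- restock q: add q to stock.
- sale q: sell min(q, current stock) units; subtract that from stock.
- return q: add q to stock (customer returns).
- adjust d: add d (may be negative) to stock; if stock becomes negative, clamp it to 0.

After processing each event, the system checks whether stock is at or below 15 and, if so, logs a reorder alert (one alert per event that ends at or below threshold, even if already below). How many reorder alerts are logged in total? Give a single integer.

Processing events:
Start: stock = 25
  Event 1 (sale 16): sell min(16,25)=16. stock: 25 - 16 = 9. total_sold = 16
  Event 2 (sale 9): sell min(9,9)=9. stock: 9 - 9 = 0. total_sold = 25
  Event 3 (sale 22): sell min(22,0)=0. stock: 0 - 0 = 0. total_sold = 25
  Event 4 (sale 18): sell min(18,0)=0. stock: 0 - 0 = 0. total_sold = 25
  Event 5 (adjust +8): 0 + 8 = 8
  Event 6 (sale 18): sell min(18,8)=8. stock: 8 - 8 = 0. total_sold = 33
  Event 7 (sale 23): sell min(23,0)=0. stock: 0 - 0 = 0. total_sold = 33
  Event 8 (sale 25): sell min(25,0)=0. stock: 0 - 0 = 0. total_sold = 33
  Event 9 (sale 8): sell min(8,0)=0. stock: 0 - 0 = 0. total_sold = 33
  Event 10 (return 8): 0 + 8 = 8
  Event 11 (sale 16): sell min(16,8)=8. stock: 8 - 8 = 0. total_sold = 41
  Event 12 (adjust +7): 0 + 7 = 7
  Event 13 (return 1): 7 + 1 = 8
  Event 14 (return 6): 8 + 6 = 14
Final: stock = 14, total_sold = 41

Checking against threshold 15:
  After event 1: stock=9 <= 15 -> ALERT
  After event 2: stock=0 <= 15 -> ALERT
  After event 3: stock=0 <= 15 -> ALERT
  After event 4: stock=0 <= 15 -> ALERT
  After event 5: stock=8 <= 15 -> ALERT
  After event 6: stock=0 <= 15 -> ALERT
  After event 7: stock=0 <= 15 -> ALERT
  After event 8: stock=0 <= 15 -> ALERT
  After event 9: stock=0 <= 15 -> ALERT
  After event 10: stock=8 <= 15 -> ALERT
  After event 11: stock=0 <= 15 -> ALERT
  After event 12: stock=7 <= 15 -> ALERT
  After event 13: stock=8 <= 15 -> ALERT
  After event 14: stock=14 <= 15 -> ALERT
Alert events: [1, 2, 3, 4, 5, 6, 7, 8, 9, 10, 11, 12, 13, 14]. Count = 14

Answer: 14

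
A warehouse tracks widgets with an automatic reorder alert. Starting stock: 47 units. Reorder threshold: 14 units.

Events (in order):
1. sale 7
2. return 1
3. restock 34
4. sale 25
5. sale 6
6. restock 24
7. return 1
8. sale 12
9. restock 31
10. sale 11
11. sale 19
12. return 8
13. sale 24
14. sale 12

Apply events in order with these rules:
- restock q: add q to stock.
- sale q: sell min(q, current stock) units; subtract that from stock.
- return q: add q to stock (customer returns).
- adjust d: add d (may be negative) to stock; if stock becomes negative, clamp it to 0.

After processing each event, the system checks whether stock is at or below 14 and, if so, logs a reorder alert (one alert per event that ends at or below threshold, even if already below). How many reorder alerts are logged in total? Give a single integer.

Processing events:
Start: stock = 47
  Event 1 (sale 7): sell min(7,47)=7. stock: 47 - 7 = 40. total_sold = 7
  Event 2 (return 1): 40 + 1 = 41
  Event 3 (restock 34): 41 + 34 = 75
  Event 4 (sale 25): sell min(25,75)=25. stock: 75 - 25 = 50. total_sold = 32
  Event 5 (sale 6): sell min(6,50)=6. stock: 50 - 6 = 44. total_sold = 38
  Event 6 (restock 24): 44 + 24 = 68
  Event 7 (return 1): 68 + 1 = 69
  Event 8 (sale 12): sell min(12,69)=12. stock: 69 - 12 = 57. total_sold = 50
  Event 9 (restock 31): 57 + 31 = 88
  Event 10 (sale 11): sell min(11,88)=11. stock: 88 - 11 = 77. total_sold = 61
  Event 11 (sale 19): sell min(19,77)=19. stock: 77 - 19 = 58. total_sold = 80
  Event 12 (return 8): 58 + 8 = 66
  Event 13 (sale 24): sell min(24,66)=24. stock: 66 - 24 = 42. total_sold = 104
  Event 14 (sale 12): sell min(12,42)=12. stock: 42 - 12 = 30. total_sold = 116
Final: stock = 30, total_sold = 116

Checking against threshold 14:
  After event 1: stock=40 > 14
  After event 2: stock=41 > 14
  After event 3: stock=75 > 14
  After event 4: stock=50 > 14
  After event 5: stock=44 > 14
  After event 6: stock=68 > 14
  After event 7: stock=69 > 14
  After event 8: stock=57 > 14
  After event 9: stock=88 > 14
  After event 10: stock=77 > 14
  After event 11: stock=58 > 14
  After event 12: stock=66 > 14
  After event 13: stock=42 > 14
  After event 14: stock=30 > 14
Alert events: []. Count = 0

Answer: 0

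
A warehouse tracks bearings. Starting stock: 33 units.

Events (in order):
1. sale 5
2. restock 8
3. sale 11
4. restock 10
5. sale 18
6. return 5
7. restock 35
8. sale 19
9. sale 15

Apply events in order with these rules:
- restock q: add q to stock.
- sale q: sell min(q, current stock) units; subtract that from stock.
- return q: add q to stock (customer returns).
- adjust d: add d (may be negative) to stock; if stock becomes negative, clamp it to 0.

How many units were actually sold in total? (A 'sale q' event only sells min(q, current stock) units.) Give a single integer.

Answer: 68

Derivation:
Processing events:
Start: stock = 33
  Event 1 (sale 5): sell min(5,33)=5. stock: 33 - 5 = 28. total_sold = 5
  Event 2 (restock 8): 28 + 8 = 36
  Event 3 (sale 11): sell min(11,36)=11. stock: 36 - 11 = 25. total_sold = 16
  Event 4 (restock 10): 25 + 10 = 35
  Event 5 (sale 18): sell min(18,35)=18. stock: 35 - 18 = 17. total_sold = 34
  Event 6 (return 5): 17 + 5 = 22
  Event 7 (restock 35): 22 + 35 = 57
  Event 8 (sale 19): sell min(19,57)=19. stock: 57 - 19 = 38. total_sold = 53
  Event 9 (sale 15): sell min(15,38)=15. stock: 38 - 15 = 23. total_sold = 68
Final: stock = 23, total_sold = 68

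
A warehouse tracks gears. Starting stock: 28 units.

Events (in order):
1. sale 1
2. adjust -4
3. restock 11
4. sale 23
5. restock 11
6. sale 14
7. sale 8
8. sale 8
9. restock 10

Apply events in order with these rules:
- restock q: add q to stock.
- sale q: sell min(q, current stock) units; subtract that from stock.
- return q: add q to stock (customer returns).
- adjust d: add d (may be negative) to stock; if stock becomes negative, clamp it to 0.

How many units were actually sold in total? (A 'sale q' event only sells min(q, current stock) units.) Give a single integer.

Answer: 46

Derivation:
Processing events:
Start: stock = 28
  Event 1 (sale 1): sell min(1,28)=1. stock: 28 - 1 = 27. total_sold = 1
  Event 2 (adjust -4): 27 + -4 = 23
  Event 3 (restock 11): 23 + 11 = 34
  Event 4 (sale 23): sell min(23,34)=23. stock: 34 - 23 = 11. total_sold = 24
  Event 5 (restock 11): 11 + 11 = 22
  Event 6 (sale 14): sell min(14,22)=14. stock: 22 - 14 = 8. total_sold = 38
  Event 7 (sale 8): sell min(8,8)=8. stock: 8 - 8 = 0. total_sold = 46
  Event 8 (sale 8): sell min(8,0)=0. stock: 0 - 0 = 0. total_sold = 46
  Event 9 (restock 10): 0 + 10 = 10
Final: stock = 10, total_sold = 46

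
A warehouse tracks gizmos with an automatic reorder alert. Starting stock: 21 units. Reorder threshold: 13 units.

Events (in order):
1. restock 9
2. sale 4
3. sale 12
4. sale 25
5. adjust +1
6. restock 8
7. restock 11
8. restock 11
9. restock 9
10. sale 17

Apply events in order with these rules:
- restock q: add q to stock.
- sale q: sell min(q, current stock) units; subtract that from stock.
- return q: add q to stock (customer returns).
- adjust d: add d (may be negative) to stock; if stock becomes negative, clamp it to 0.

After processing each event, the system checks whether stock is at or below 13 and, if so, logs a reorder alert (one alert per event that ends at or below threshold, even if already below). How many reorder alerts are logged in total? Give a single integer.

Answer: 3

Derivation:
Processing events:
Start: stock = 21
  Event 1 (restock 9): 21 + 9 = 30
  Event 2 (sale 4): sell min(4,30)=4. stock: 30 - 4 = 26. total_sold = 4
  Event 3 (sale 12): sell min(12,26)=12. stock: 26 - 12 = 14. total_sold = 16
  Event 4 (sale 25): sell min(25,14)=14. stock: 14 - 14 = 0. total_sold = 30
  Event 5 (adjust +1): 0 + 1 = 1
  Event 6 (restock 8): 1 + 8 = 9
  Event 7 (restock 11): 9 + 11 = 20
  Event 8 (restock 11): 20 + 11 = 31
  Event 9 (restock 9): 31 + 9 = 40
  Event 10 (sale 17): sell min(17,40)=17. stock: 40 - 17 = 23. total_sold = 47
Final: stock = 23, total_sold = 47

Checking against threshold 13:
  After event 1: stock=30 > 13
  After event 2: stock=26 > 13
  After event 3: stock=14 > 13
  After event 4: stock=0 <= 13 -> ALERT
  After event 5: stock=1 <= 13 -> ALERT
  After event 6: stock=9 <= 13 -> ALERT
  After event 7: stock=20 > 13
  After event 8: stock=31 > 13
  After event 9: stock=40 > 13
  After event 10: stock=23 > 13
Alert events: [4, 5, 6]. Count = 3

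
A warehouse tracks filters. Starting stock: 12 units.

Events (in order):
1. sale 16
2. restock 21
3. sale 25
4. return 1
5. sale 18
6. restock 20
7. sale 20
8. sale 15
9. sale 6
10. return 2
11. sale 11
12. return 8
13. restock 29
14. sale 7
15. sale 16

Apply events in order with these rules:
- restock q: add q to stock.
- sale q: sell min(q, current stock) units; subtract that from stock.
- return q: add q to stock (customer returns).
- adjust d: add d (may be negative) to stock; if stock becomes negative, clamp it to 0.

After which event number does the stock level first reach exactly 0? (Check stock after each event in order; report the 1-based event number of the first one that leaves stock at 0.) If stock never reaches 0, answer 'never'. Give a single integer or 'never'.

Processing events:
Start: stock = 12
  Event 1 (sale 16): sell min(16,12)=12. stock: 12 - 12 = 0. total_sold = 12
  Event 2 (restock 21): 0 + 21 = 21
  Event 3 (sale 25): sell min(25,21)=21. stock: 21 - 21 = 0. total_sold = 33
  Event 4 (return 1): 0 + 1 = 1
  Event 5 (sale 18): sell min(18,1)=1. stock: 1 - 1 = 0. total_sold = 34
  Event 6 (restock 20): 0 + 20 = 20
  Event 7 (sale 20): sell min(20,20)=20. stock: 20 - 20 = 0. total_sold = 54
  Event 8 (sale 15): sell min(15,0)=0. stock: 0 - 0 = 0. total_sold = 54
  Event 9 (sale 6): sell min(6,0)=0. stock: 0 - 0 = 0. total_sold = 54
  Event 10 (return 2): 0 + 2 = 2
  Event 11 (sale 11): sell min(11,2)=2. stock: 2 - 2 = 0. total_sold = 56
  Event 12 (return 8): 0 + 8 = 8
  Event 13 (restock 29): 8 + 29 = 37
  Event 14 (sale 7): sell min(7,37)=7. stock: 37 - 7 = 30. total_sold = 63
  Event 15 (sale 16): sell min(16,30)=16. stock: 30 - 16 = 14. total_sold = 79
Final: stock = 14, total_sold = 79

First zero at event 1.

Answer: 1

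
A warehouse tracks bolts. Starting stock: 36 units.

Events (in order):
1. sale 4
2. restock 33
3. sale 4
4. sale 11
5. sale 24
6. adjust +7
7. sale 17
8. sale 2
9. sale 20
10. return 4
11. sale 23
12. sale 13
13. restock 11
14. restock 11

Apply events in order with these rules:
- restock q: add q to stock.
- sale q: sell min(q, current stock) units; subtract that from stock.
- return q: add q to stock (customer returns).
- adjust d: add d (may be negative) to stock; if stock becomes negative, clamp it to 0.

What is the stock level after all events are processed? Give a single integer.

Processing events:
Start: stock = 36
  Event 1 (sale 4): sell min(4,36)=4. stock: 36 - 4 = 32. total_sold = 4
  Event 2 (restock 33): 32 + 33 = 65
  Event 3 (sale 4): sell min(4,65)=4. stock: 65 - 4 = 61. total_sold = 8
  Event 4 (sale 11): sell min(11,61)=11. stock: 61 - 11 = 50. total_sold = 19
  Event 5 (sale 24): sell min(24,50)=24. stock: 50 - 24 = 26. total_sold = 43
  Event 6 (adjust +7): 26 + 7 = 33
  Event 7 (sale 17): sell min(17,33)=17. stock: 33 - 17 = 16. total_sold = 60
  Event 8 (sale 2): sell min(2,16)=2. stock: 16 - 2 = 14. total_sold = 62
  Event 9 (sale 20): sell min(20,14)=14. stock: 14 - 14 = 0. total_sold = 76
  Event 10 (return 4): 0 + 4 = 4
  Event 11 (sale 23): sell min(23,4)=4. stock: 4 - 4 = 0. total_sold = 80
  Event 12 (sale 13): sell min(13,0)=0. stock: 0 - 0 = 0. total_sold = 80
  Event 13 (restock 11): 0 + 11 = 11
  Event 14 (restock 11): 11 + 11 = 22
Final: stock = 22, total_sold = 80

Answer: 22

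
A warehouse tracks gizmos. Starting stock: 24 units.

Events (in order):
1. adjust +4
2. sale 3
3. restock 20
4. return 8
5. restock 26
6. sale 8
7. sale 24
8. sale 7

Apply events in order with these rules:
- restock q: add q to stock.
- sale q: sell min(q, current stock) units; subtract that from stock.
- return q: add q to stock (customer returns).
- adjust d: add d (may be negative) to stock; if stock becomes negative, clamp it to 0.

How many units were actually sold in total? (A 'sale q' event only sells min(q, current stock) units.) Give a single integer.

Processing events:
Start: stock = 24
  Event 1 (adjust +4): 24 + 4 = 28
  Event 2 (sale 3): sell min(3,28)=3. stock: 28 - 3 = 25. total_sold = 3
  Event 3 (restock 20): 25 + 20 = 45
  Event 4 (return 8): 45 + 8 = 53
  Event 5 (restock 26): 53 + 26 = 79
  Event 6 (sale 8): sell min(8,79)=8. stock: 79 - 8 = 71. total_sold = 11
  Event 7 (sale 24): sell min(24,71)=24. stock: 71 - 24 = 47. total_sold = 35
  Event 8 (sale 7): sell min(7,47)=7. stock: 47 - 7 = 40. total_sold = 42
Final: stock = 40, total_sold = 42

Answer: 42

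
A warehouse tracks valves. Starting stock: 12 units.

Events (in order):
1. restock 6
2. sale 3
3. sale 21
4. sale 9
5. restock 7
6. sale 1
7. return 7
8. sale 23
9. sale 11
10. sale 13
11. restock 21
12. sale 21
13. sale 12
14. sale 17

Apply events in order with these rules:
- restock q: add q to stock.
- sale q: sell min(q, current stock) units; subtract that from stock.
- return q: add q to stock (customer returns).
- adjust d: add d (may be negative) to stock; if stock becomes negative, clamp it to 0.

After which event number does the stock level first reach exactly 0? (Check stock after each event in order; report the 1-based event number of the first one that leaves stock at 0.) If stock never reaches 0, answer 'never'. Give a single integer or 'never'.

Answer: 3

Derivation:
Processing events:
Start: stock = 12
  Event 1 (restock 6): 12 + 6 = 18
  Event 2 (sale 3): sell min(3,18)=3. stock: 18 - 3 = 15. total_sold = 3
  Event 3 (sale 21): sell min(21,15)=15. stock: 15 - 15 = 0. total_sold = 18
  Event 4 (sale 9): sell min(9,0)=0. stock: 0 - 0 = 0. total_sold = 18
  Event 5 (restock 7): 0 + 7 = 7
  Event 6 (sale 1): sell min(1,7)=1. stock: 7 - 1 = 6. total_sold = 19
  Event 7 (return 7): 6 + 7 = 13
  Event 8 (sale 23): sell min(23,13)=13. stock: 13 - 13 = 0. total_sold = 32
  Event 9 (sale 11): sell min(11,0)=0. stock: 0 - 0 = 0. total_sold = 32
  Event 10 (sale 13): sell min(13,0)=0. stock: 0 - 0 = 0. total_sold = 32
  Event 11 (restock 21): 0 + 21 = 21
  Event 12 (sale 21): sell min(21,21)=21. stock: 21 - 21 = 0. total_sold = 53
  Event 13 (sale 12): sell min(12,0)=0. stock: 0 - 0 = 0. total_sold = 53
  Event 14 (sale 17): sell min(17,0)=0. stock: 0 - 0 = 0. total_sold = 53
Final: stock = 0, total_sold = 53

First zero at event 3.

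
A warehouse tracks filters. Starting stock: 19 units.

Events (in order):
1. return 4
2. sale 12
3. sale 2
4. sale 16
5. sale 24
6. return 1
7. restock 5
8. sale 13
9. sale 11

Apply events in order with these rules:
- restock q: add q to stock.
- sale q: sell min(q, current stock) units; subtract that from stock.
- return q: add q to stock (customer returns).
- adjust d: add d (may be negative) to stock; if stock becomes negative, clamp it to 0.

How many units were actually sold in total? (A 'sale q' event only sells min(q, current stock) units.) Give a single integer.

Answer: 29

Derivation:
Processing events:
Start: stock = 19
  Event 1 (return 4): 19 + 4 = 23
  Event 2 (sale 12): sell min(12,23)=12. stock: 23 - 12 = 11. total_sold = 12
  Event 3 (sale 2): sell min(2,11)=2. stock: 11 - 2 = 9. total_sold = 14
  Event 4 (sale 16): sell min(16,9)=9. stock: 9 - 9 = 0. total_sold = 23
  Event 5 (sale 24): sell min(24,0)=0. stock: 0 - 0 = 0. total_sold = 23
  Event 6 (return 1): 0 + 1 = 1
  Event 7 (restock 5): 1 + 5 = 6
  Event 8 (sale 13): sell min(13,6)=6. stock: 6 - 6 = 0. total_sold = 29
  Event 9 (sale 11): sell min(11,0)=0. stock: 0 - 0 = 0. total_sold = 29
Final: stock = 0, total_sold = 29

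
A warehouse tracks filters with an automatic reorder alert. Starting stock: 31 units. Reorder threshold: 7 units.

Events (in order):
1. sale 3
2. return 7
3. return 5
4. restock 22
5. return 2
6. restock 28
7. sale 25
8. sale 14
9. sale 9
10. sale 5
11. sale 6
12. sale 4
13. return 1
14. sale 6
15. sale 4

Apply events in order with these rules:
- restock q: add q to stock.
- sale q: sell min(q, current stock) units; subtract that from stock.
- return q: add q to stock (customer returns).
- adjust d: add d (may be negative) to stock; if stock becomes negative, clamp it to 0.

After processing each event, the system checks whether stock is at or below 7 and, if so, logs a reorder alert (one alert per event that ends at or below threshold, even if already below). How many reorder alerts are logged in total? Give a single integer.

Answer: 0

Derivation:
Processing events:
Start: stock = 31
  Event 1 (sale 3): sell min(3,31)=3. stock: 31 - 3 = 28. total_sold = 3
  Event 2 (return 7): 28 + 7 = 35
  Event 3 (return 5): 35 + 5 = 40
  Event 4 (restock 22): 40 + 22 = 62
  Event 5 (return 2): 62 + 2 = 64
  Event 6 (restock 28): 64 + 28 = 92
  Event 7 (sale 25): sell min(25,92)=25. stock: 92 - 25 = 67. total_sold = 28
  Event 8 (sale 14): sell min(14,67)=14. stock: 67 - 14 = 53. total_sold = 42
  Event 9 (sale 9): sell min(9,53)=9. stock: 53 - 9 = 44. total_sold = 51
  Event 10 (sale 5): sell min(5,44)=5. stock: 44 - 5 = 39. total_sold = 56
  Event 11 (sale 6): sell min(6,39)=6. stock: 39 - 6 = 33. total_sold = 62
  Event 12 (sale 4): sell min(4,33)=4. stock: 33 - 4 = 29. total_sold = 66
  Event 13 (return 1): 29 + 1 = 30
  Event 14 (sale 6): sell min(6,30)=6. stock: 30 - 6 = 24. total_sold = 72
  Event 15 (sale 4): sell min(4,24)=4. stock: 24 - 4 = 20. total_sold = 76
Final: stock = 20, total_sold = 76

Checking against threshold 7:
  After event 1: stock=28 > 7
  After event 2: stock=35 > 7
  After event 3: stock=40 > 7
  After event 4: stock=62 > 7
  After event 5: stock=64 > 7
  After event 6: stock=92 > 7
  After event 7: stock=67 > 7
  After event 8: stock=53 > 7
  After event 9: stock=44 > 7
  After event 10: stock=39 > 7
  After event 11: stock=33 > 7
  After event 12: stock=29 > 7
  After event 13: stock=30 > 7
  After event 14: stock=24 > 7
  After event 15: stock=20 > 7
Alert events: []. Count = 0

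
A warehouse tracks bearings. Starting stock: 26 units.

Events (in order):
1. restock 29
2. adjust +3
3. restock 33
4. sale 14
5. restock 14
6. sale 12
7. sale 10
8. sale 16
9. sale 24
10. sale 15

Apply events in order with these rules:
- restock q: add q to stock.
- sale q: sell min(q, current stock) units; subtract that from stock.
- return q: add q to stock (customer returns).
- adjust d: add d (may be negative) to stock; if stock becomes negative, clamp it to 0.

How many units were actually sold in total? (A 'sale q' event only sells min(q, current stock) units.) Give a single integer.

Answer: 91

Derivation:
Processing events:
Start: stock = 26
  Event 1 (restock 29): 26 + 29 = 55
  Event 2 (adjust +3): 55 + 3 = 58
  Event 3 (restock 33): 58 + 33 = 91
  Event 4 (sale 14): sell min(14,91)=14. stock: 91 - 14 = 77. total_sold = 14
  Event 5 (restock 14): 77 + 14 = 91
  Event 6 (sale 12): sell min(12,91)=12. stock: 91 - 12 = 79. total_sold = 26
  Event 7 (sale 10): sell min(10,79)=10. stock: 79 - 10 = 69. total_sold = 36
  Event 8 (sale 16): sell min(16,69)=16. stock: 69 - 16 = 53. total_sold = 52
  Event 9 (sale 24): sell min(24,53)=24. stock: 53 - 24 = 29. total_sold = 76
  Event 10 (sale 15): sell min(15,29)=15. stock: 29 - 15 = 14. total_sold = 91
Final: stock = 14, total_sold = 91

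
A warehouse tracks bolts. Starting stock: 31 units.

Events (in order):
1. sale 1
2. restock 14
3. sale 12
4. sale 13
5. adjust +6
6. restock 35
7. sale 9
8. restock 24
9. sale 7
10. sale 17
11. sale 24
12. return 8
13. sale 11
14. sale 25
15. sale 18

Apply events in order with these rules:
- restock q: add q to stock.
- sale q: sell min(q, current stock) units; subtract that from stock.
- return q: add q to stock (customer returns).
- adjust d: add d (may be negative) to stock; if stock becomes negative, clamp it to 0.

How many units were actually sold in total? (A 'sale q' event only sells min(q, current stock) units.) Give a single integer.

Processing events:
Start: stock = 31
  Event 1 (sale 1): sell min(1,31)=1. stock: 31 - 1 = 30. total_sold = 1
  Event 2 (restock 14): 30 + 14 = 44
  Event 3 (sale 12): sell min(12,44)=12. stock: 44 - 12 = 32. total_sold = 13
  Event 4 (sale 13): sell min(13,32)=13. stock: 32 - 13 = 19. total_sold = 26
  Event 5 (adjust +6): 19 + 6 = 25
  Event 6 (restock 35): 25 + 35 = 60
  Event 7 (sale 9): sell min(9,60)=9. stock: 60 - 9 = 51. total_sold = 35
  Event 8 (restock 24): 51 + 24 = 75
  Event 9 (sale 7): sell min(7,75)=7. stock: 75 - 7 = 68. total_sold = 42
  Event 10 (sale 17): sell min(17,68)=17. stock: 68 - 17 = 51. total_sold = 59
  Event 11 (sale 24): sell min(24,51)=24. stock: 51 - 24 = 27. total_sold = 83
  Event 12 (return 8): 27 + 8 = 35
  Event 13 (sale 11): sell min(11,35)=11. stock: 35 - 11 = 24. total_sold = 94
  Event 14 (sale 25): sell min(25,24)=24. stock: 24 - 24 = 0. total_sold = 118
  Event 15 (sale 18): sell min(18,0)=0. stock: 0 - 0 = 0. total_sold = 118
Final: stock = 0, total_sold = 118

Answer: 118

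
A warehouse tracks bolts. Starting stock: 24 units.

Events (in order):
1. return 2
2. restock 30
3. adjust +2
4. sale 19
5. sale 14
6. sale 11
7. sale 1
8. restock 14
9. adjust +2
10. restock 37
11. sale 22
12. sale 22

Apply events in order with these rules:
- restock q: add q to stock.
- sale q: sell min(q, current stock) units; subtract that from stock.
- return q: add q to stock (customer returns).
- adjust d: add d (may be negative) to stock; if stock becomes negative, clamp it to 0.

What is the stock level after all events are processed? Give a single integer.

Answer: 22

Derivation:
Processing events:
Start: stock = 24
  Event 1 (return 2): 24 + 2 = 26
  Event 2 (restock 30): 26 + 30 = 56
  Event 3 (adjust +2): 56 + 2 = 58
  Event 4 (sale 19): sell min(19,58)=19. stock: 58 - 19 = 39. total_sold = 19
  Event 5 (sale 14): sell min(14,39)=14. stock: 39 - 14 = 25. total_sold = 33
  Event 6 (sale 11): sell min(11,25)=11. stock: 25 - 11 = 14. total_sold = 44
  Event 7 (sale 1): sell min(1,14)=1. stock: 14 - 1 = 13. total_sold = 45
  Event 8 (restock 14): 13 + 14 = 27
  Event 9 (adjust +2): 27 + 2 = 29
  Event 10 (restock 37): 29 + 37 = 66
  Event 11 (sale 22): sell min(22,66)=22. stock: 66 - 22 = 44. total_sold = 67
  Event 12 (sale 22): sell min(22,44)=22. stock: 44 - 22 = 22. total_sold = 89
Final: stock = 22, total_sold = 89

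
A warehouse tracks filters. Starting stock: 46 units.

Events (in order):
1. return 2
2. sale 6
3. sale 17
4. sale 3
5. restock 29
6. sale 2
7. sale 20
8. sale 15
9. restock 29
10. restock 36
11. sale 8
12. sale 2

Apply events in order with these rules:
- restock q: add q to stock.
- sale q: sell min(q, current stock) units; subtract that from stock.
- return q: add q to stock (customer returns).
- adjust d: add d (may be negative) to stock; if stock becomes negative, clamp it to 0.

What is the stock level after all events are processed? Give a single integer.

Answer: 69

Derivation:
Processing events:
Start: stock = 46
  Event 1 (return 2): 46 + 2 = 48
  Event 2 (sale 6): sell min(6,48)=6. stock: 48 - 6 = 42. total_sold = 6
  Event 3 (sale 17): sell min(17,42)=17. stock: 42 - 17 = 25. total_sold = 23
  Event 4 (sale 3): sell min(3,25)=3. stock: 25 - 3 = 22. total_sold = 26
  Event 5 (restock 29): 22 + 29 = 51
  Event 6 (sale 2): sell min(2,51)=2. stock: 51 - 2 = 49. total_sold = 28
  Event 7 (sale 20): sell min(20,49)=20. stock: 49 - 20 = 29. total_sold = 48
  Event 8 (sale 15): sell min(15,29)=15. stock: 29 - 15 = 14. total_sold = 63
  Event 9 (restock 29): 14 + 29 = 43
  Event 10 (restock 36): 43 + 36 = 79
  Event 11 (sale 8): sell min(8,79)=8. stock: 79 - 8 = 71. total_sold = 71
  Event 12 (sale 2): sell min(2,71)=2. stock: 71 - 2 = 69. total_sold = 73
Final: stock = 69, total_sold = 73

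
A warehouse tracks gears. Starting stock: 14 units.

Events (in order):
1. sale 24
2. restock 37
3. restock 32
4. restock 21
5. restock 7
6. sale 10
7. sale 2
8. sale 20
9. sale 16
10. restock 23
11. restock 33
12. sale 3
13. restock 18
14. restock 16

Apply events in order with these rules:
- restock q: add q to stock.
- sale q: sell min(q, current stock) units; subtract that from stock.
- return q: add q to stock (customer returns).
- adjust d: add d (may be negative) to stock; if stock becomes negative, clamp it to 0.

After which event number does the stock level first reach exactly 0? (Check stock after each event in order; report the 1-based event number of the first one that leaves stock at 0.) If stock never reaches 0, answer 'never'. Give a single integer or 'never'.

Processing events:
Start: stock = 14
  Event 1 (sale 24): sell min(24,14)=14. stock: 14 - 14 = 0. total_sold = 14
  Event 2 (restock 37): 0 + 37 = 37
  Event 3 (restock 32): 37 + 32 = 69
  Event 4 (restock 21): 69 + 21 = 90
  Event 5 (restock 7): 90 + 7 = 97
  Event 6 (sale 10): sell min(10,97)=10. stock: 97 - 10 = 87. total_sold = 24
  Event 7 (sale 2): sell min(2,87)=2. stock: 87 - 2 = 85. total_sold = 26
  Event 8 (sale 20): sell min(20,85)=20. stock: 85 - 20 = 65. total_sold = 46
  Event 9 (sale 16): sell min(16,65)=16. stock: 65 - 16 = 49. total_sold = 62
  Event 10 (restock 23): 49 + 23 = 72
  Event 11 (restock 33): 72 + 33 = 105
  Event 12 (sale 3): sell min(3,105)=3. stock: 105 - 3 = 102. total_sold = 65
  Event 13 (restock 18): 102 + 18 = 120
  Event 14 (restock 16): 120 + 16 = 136
Final: stock = 136, total_sold = 65

First zero at event 1.

Answer: 1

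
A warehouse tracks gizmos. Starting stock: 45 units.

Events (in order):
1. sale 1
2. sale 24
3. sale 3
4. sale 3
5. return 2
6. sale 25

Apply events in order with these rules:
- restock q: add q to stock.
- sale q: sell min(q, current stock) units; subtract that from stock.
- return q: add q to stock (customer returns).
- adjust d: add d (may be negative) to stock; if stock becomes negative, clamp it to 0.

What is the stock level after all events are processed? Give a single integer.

Answer: 0

Derivation:
Processing events:
Start: stock = 45
  Event 1 (sale 1): sell min(1,45)=1. stock: 45 - 1 = 44. total_sold = 1
  Event 2 (sale 24): sell min(24,44)=24. stock: 44 - 24 = 20. total_sold = 25
  Event 3 (sale 3): sell min(3,20)=3. stock: 20 - 3 = 17. total_sold = 28
  Event 4 (sale 3): sell min(3,17)=3. stock: 17 - 3 = 14. total_sold = 31
  Event 5 (return 2): 14 + 2 = 16
  Event 6 (sale 25): sell min(25,16)=16. stock: 16 - 16 = 0. total_sold = 47
Final: stock = 0, total_sold = 47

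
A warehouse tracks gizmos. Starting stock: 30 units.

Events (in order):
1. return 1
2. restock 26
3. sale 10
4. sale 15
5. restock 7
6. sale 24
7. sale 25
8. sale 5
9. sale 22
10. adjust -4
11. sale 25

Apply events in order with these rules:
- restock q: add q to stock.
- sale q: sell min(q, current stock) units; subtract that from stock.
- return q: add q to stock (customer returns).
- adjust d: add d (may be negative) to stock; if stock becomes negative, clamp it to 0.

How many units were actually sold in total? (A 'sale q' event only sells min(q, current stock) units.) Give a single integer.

Answer: 64

Derivation:
Processing events:
Start: stock = 30
  Event 1 (return 1): 30 + 1 = 31
  Event 2 (restock 26): 31 + 26 = 57
  Event 3 (sale 10): sell min(10,57)=10. stock: 57 - 10 = 47. total_sold = 10
  Event 4 (sale 15): sell min(15,47)=15. stock: 47 - 15 = 32. total_sold = 25
  Event 5 (restock 7): 32 + 7 = 39
  Event 6 (sale 24): sell min(24,39)=24. stock: 39 - 24 = 15. total_sold = 49
  Event 7 (sale 25): sell min(25,15)=15. stock: 15 - 15 = 0. total_sold = 64
  Event 8 (sale 5): sell min(5,0)=0. stock: 0 - 0 = 0. total_sold = 64
  Event 9 (sale 22): sell min(22,0)=0. stock: 0 - 0 = 0. total_sold = 64
  Event 10 (adjust -4): 0 + -4 = 0 (clamped to 0)
  Event 11 (sale 25): sell min(25,0)=0. stock: 0 - 0 = 0. total_sold = 64
Final: stock = 0, total_sold = 64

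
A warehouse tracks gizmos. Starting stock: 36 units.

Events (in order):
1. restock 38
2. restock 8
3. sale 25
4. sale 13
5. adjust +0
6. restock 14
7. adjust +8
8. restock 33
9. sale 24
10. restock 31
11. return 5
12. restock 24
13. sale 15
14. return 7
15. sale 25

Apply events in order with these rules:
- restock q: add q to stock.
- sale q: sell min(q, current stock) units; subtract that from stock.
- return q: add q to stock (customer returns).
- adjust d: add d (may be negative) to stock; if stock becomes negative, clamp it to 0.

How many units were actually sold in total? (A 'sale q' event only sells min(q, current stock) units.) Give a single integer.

Processing events:
Start: stock = 36
  Event 1 (restock 38): 36 + 38 = 74
  Event 2 (restock 8): 74 + 8 = 82
  Event 3 (sale 25): sell min(25,82)=25. stock: 82 - 25 = 57. total_sold = 25
  Event 4 (sale 13): sell min(13,57)=13. stock: 57 - 13 = 44. total_sold = 38
  Event 5 (adjust +0): 44 + 0 = 44
  Event 6 (restock 14): 44 + 14 = 58
  Event 7 (adjust +8): 58 + 8 = 66
  Event 8 (restock 33): 66 + 33 = 99
  Event 9 (sale 24): sell min(24,99)=24. stock: 99 - 24 = 75. total_sold = 62
  Event 10 (restock 31): 75 + 31 = 106
  Event 11 (return 5): 106 + 5 = 111
  Event 12 (restock 24): 111 + 24 = 135
  Event 13 (sale 15): sell min(15,135)=15. stock: 135 - 15 = 120. total_sold = 77
  Event 14 (return 7): 120 + 7 = 127
  Event 15 (sale 25): sell min(25,127)=25. stock: 127 - 25 = 102. total_sold = 102
Final: stock = 102, total_sold = 102

Answer: 102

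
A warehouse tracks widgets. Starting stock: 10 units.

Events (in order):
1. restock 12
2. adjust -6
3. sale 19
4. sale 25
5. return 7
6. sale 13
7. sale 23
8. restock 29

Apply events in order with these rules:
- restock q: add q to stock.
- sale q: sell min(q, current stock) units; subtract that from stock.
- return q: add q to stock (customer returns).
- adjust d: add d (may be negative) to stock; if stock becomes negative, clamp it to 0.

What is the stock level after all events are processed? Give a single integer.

Processing events:
Start: stock = 10
  Event 1 (restock 12): 10 + 12 = 22
  Event 2 (adjust -6): 22 + -6 = 16
  Event 3 (sale 19): sell min(19,16)=16. stock: 16 - 16 = 0. total_sold = 16
  Event 4 (sale 25): sell min(25,0)=0. stock: 0 - 0 = 0. total_sold = 16
  Event 5 (return 7): 0 + 7 = 7
  Event 6 (sale 13): sell min(13,7)=7. stock: 7 - 7 = 0. total_sold = 23
  Event 7 (sale 23): sell min(23,0)=0. stock: 0 - 0 = 0. total_sold = 23
  Event 8 (restock 29): 0 + 29 = 29
Final: stock = 29, total_sold = 23

Answer: 29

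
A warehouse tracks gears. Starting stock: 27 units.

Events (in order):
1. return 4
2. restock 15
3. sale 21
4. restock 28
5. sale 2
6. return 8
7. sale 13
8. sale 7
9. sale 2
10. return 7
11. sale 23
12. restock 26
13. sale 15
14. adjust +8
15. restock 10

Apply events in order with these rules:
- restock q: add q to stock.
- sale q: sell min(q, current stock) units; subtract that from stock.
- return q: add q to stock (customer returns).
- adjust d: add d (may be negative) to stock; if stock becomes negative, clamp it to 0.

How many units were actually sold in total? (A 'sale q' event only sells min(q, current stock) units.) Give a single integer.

Processing events:
Start: stock = 27
  Event 1 (return 4): 27 + 4 = 31
  Event 2 (restock 15): 31 + 15 = 46
  Event 3 (sale 21): sell min(21,46)=21. stock: 46 - 21 = 25. total_sold = 21
  Event 4 (restock 28): 25 + 28 = 53
  Event 5 (sale 2): sell min(2,53)=2. stock: 53 - 2 = 51. total_sold = 23
  Event 6 (return 8): 51 + 8 = 59
  Event 7 (sale 13): sell min(13,59)=13. stock: 59 - 13 = 46. total_sold = 36
  Event 8 (sale 7): sell min(7,46)=7. stock: 46 - 7 = 39. total_sold = 43
  Event 9 (sale 2): sell min(2,39)=2. stock: 39 - 2 = 37. total_sold = 45
  Event 10 (return 7): 37 + 7 = 44
  Event 11 (sale 23): sell min(23,44)=23. stock: 44 - 23 = 21. total_sold = 68
  Event 12 (restock 26): 21 + 26 = 47
  Event 13 (sale 15): sell min(15,47)=15. stock: 47 - 15 = 32. total_sold = 83
  Event 14 (adjust +8): 32 + 8 = 40
  Event 15 (restock 10): 40 + 10 = 50
Final: stock = 50, total_sold = 83

Answer: 83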